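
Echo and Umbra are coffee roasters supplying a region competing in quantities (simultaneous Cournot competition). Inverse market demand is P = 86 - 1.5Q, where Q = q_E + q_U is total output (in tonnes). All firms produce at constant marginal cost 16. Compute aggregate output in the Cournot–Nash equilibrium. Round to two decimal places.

A representative firm's profit is π_i = q_i(86 - 1.5Q) - 16q_i.
First-order condition (treating rivals' output as given): 70 - 3q_i - (3/2)q_j = 0.
By symmetry each firm produces the same amount; substituting q_j = q_i yields q_i = 70/(9/2) = 140/9.
Total output Q = 140/9 + 140/9 = 280/9.

31.11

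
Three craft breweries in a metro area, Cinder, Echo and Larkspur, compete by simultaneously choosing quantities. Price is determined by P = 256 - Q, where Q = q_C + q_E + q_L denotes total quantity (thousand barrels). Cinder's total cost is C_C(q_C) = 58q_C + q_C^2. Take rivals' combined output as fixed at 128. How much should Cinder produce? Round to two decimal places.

With rivals' combined output fixed at 128, Cinder's profit is π_C = (256 - 128 - q_C)q_C - (58q_C + q_C²) = (128 - q_C)q_C - (58q_C + q_C²).
∂π_C/∂q_C = 70 - 4q_C = 0, so q_C = 35/2.

17.50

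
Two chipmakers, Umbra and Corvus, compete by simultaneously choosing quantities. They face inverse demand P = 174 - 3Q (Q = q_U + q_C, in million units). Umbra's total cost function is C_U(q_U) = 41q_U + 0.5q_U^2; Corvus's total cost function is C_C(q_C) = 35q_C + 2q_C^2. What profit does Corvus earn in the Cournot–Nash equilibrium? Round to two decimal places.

442.73

Umbra's profit: π_U = (174 - 3Q)q_U - (41q_U + (1/2)q_U²). Setting ∂π_U/∂q_U = 0: 133 - 7q_U - 3(q_C) = 0.
Corvus's first-order condition: 139 - 10q_C - 3(q_U) = 0.
Best responses: q_U = (133 - 3q_C)/7, q_C = (139 - 3q_U)/10.
Substituting one into the other gives q_U = 913/61 and q_C = 574/61.
Price P = 174 - 3·(1487/61) = 100.8689.
Corvus's profit: 100.8689·(574/61) - 35·(574/61) - 2(574/61)² = 442.7251.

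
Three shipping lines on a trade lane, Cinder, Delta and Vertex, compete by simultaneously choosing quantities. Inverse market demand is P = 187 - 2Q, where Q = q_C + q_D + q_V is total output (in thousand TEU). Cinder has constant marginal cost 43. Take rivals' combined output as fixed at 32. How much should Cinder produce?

With rivals' combined output fixed at 32, Cinder's profit is π_C = (187 - 2·32 - 2q_C)q_C - (43q_C) = (123 - 2q_C)q_C - (43q_C).
∂π_C/∂q_C = 80 - 4q_C = 0, so q_C = 20.

20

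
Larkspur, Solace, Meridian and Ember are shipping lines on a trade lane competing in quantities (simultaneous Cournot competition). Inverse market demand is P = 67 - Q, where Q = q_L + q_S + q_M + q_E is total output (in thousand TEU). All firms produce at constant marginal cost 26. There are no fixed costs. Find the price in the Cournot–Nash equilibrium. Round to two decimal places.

Each firm earns π_i = (67 - Q)q_i - 26q_i.
First-order condition (treating rivals' output as given): 41 - 2q_i - Σ_{j≠i} q_j = 0.
With identical firms every q_j equals q_i, so Σ_{j≠i} q_j = 3q_i and 41 = 5q_i, giving q_i = 41/5.
Total output Q = 164/5, so price P = 67 - 164/5 = 171/5.

34.20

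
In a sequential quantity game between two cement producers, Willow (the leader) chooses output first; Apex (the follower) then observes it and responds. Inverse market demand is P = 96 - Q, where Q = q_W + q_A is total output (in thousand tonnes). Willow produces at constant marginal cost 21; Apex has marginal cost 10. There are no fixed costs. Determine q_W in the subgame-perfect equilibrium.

32

Solve by backward induction. Given q_W, the follower Apex maximises π_A = (96 - q_W - q_A)q_A - 10q_A.
∂π_A/∂q_A = 86 - q_W - 2q_A = 0 gives the reaction function q_A = (86 - q_W)/2.
The leader anticipates this reaction. Substituting into P = 96 - Q gives P = 53 - (1/2)q_W, so π_W = (53 - (1/2)q_W)q_W - 21q_W.
Maximising: ∂π_W/∂q_W = 32 - q_W = 0, giving q_W = 32.
Then q_A = (86 - 32)/2 = 27.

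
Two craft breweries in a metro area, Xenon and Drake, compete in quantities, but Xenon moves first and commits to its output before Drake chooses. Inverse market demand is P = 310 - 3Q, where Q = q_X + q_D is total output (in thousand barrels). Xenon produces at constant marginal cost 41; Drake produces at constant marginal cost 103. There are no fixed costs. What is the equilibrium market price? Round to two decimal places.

Solve by backward induction. Given q_X, the follower Drake maximises π_D = (310 - 3q_X - 3q_D)q_D - 103q_D.
Setting the follower's marginal profit to zero, 207 - 3q_X - 6q_D = 0, i.e. q_D = (207 - 3q_X)/6.
Xenon substitutes q_D(q_X) into its own profit: π_X = q_X(310 - 3q_X - (207 - 3q_X)/2) - 41q_X = (413/2 - (3/2)q_X)q_X - 41q_X.
The leader's first-order condition 331/2 - 3q_X = 0 yields q_X = 331/6.
Then q_D = (207 - 3·(331/6))/6 = 83/12.
Total output Q = 745/12, so price P = 310 - 3·(745/12) = 495/4.

123.75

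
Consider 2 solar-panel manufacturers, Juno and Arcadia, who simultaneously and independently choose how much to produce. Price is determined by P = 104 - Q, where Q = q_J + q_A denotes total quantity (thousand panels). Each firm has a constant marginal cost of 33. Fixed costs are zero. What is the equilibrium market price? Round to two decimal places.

Each firm earns π_i = (104 - Q)q_i - 33q_i.
Setting ∂π_i/∂q_i = 0 with rivals' quantities fixed: 71 - 2q_i - q_j = 0.
By symmetry each firm produces the same amount; substituting q_j = q_i yields q_i = 71/3.
Total output Q = 142/3, so price P = 104 - 142/3 = 170/3.

56.67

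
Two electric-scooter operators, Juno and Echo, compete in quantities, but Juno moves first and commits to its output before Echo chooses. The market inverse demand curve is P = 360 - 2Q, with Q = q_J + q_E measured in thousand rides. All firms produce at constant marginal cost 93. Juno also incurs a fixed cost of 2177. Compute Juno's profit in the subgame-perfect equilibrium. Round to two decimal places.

2278.56

Solve by backward induction. Given q_J, the follower Echo maximises π_E = (360 - 2q_J - 2q_E)q_E - 93q_E.
∂π_E/∂q_E = 267 - 2q_J - 4q_E = 0 gives the reaction function q_E = (267 - 2q_J)/4.
The leader anticipates this reaction. Substituting into P = 360 - 2Q gives P = 453/2 - q_J, so π_J = (453/2 - q_J)q_J - 93q_J.
Maximising: ∂π_J/∂q_J = 267/2 - 2q_J = 0, giving q_J = 267/4.
Then q_E = (267 - 2·(267/4))/4 = 267/8.
Price P = 360 - 2·(801/8) = 639/4.
Juno's profit: (639/4 - 93)·(267/4) - 2177 = 2278.5625.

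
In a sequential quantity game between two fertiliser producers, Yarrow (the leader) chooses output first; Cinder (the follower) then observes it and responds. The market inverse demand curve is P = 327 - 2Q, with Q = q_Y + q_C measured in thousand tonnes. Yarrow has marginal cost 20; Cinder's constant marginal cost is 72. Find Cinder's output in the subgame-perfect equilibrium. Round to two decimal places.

Solve by backward induction. Given q_Y, the follower Cinder maximises π_C = (327 - 2q_Y - 2q_C)q_C - 72q_C.
Setting the follower's marginal profit to zero, 255 - 2q_Y - 4q_C = 0, i.e. q_C = (255 - 2q_Y)/4.
The leader anticipates this reaction. Substituting into P = 327 - 2Q gives P = 399/2 - q_Y, so π_Y = (399/2 - q_Y)q_Y - 20q_Y.
Maximising: ∂π_Y/∂q_Y = 359/2 - 2q_Y = 0, giving q_Y = 359/4.
Then q_C = (255 - 2·(359/4))/4 = 151/8.

18.88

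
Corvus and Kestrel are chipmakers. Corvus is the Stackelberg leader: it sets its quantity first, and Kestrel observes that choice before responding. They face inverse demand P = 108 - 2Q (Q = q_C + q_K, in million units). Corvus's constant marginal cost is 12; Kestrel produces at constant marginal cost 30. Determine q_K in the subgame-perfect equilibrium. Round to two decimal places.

The follower Kestrel best-responds to any q_C: π_K = (108 - 2Q)q_K - 30q_K.
Setting the follower's marginal profit to zero, 78 - 2q_C - 4q_K = 0, i.e. q_K = (78 - 2q_C)/4.
The leader anticipates this reaction. Substituting into P = 108 - 2Q gives P = 69 - q_C, so π_C = (69 - q_C)q_C - 12q_C.
Maximising: ∂π_C/∂q_C = 57 - 2q_C = 0, giving q_C = 57/2.
Then q_K = (78 - 2·(57/2))/4 = 21/4.

5.25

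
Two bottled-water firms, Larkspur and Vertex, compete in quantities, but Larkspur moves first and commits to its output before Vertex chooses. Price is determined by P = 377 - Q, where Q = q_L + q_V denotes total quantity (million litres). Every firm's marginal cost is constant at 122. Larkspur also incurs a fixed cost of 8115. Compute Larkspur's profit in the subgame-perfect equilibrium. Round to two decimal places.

13.13

Solve by backward induction. Given q_L, the follower Vertex maximises π_V = (377 - q_L - q_V)q_V - 122q_V.
Follower FOC: 255 - q_L - 2q_V = 0, so q_V(q_L) = (255 - q_L)/2.
The leader anticipates this reaction. Substituting into P = 377 - Q gives P = 499/2 - (1/2)q_L, so π_L = (499/2 - (1/2)q_L)q_L - 122q_L.
The leader's first-order condition 255/2 - q_L = 0 yields q_L = 255/2.
Then q_V = (255 - 255/2)/2 = 255/4.
Price P = 377 - 765/4 = 743/4.
Larkspur's profit: (743/4 - 122)·(255/2) - 8115 = 105/8.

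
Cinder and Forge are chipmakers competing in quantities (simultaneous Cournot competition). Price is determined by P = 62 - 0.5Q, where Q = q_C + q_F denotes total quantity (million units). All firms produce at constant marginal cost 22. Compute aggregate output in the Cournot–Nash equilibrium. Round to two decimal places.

A representative firm's profit is π_i = q_i(62 - 0.5Q) - 22q_i.
First-order condition (treating rivals' output as given): 40 - q_i - (1/2)q_j = 0.
By symmetry each firm produces the same amount; substituting q_j = q_i yields q_i = 40/(3/2) = 80/3.
Total output Q = 80/3 + 80/3 = 160/3.

53.33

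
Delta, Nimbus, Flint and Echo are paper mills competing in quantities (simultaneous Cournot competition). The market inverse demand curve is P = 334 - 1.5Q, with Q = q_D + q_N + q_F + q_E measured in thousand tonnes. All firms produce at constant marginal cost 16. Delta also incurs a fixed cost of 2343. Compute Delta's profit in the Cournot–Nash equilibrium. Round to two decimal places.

353.64

A representative firm's profit is π_i = q_i(334 - 1.5Q) - 16q_i.
First-order condition (treating rivals' output as given): 318 - 3q_i - (3/2)·Σ_{j≠i} q_j = 0.
With identical firms every q_j equals q_i, so Σ_{j≠i} q_j = 3q_i and 318 = (15/2)q_i, giving q_i = 212/5.
Price P = 334 - (3/2)·(848/5) = 398/5.
Delta's profit: (398/5 - 16)·(212/5) - 2343 = 353.6400.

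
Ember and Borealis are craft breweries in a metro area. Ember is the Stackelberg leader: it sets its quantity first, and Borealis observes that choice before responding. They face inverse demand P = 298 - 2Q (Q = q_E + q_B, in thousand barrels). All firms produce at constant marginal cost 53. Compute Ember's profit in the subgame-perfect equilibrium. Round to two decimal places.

Solve by backward induction. Given q_E, the follower Borealis maximises π_B = (298 - 2q_E - 2q_B)q_B - 53q_B.
Setting the follower's marginal profit to zero, 245 - 2q_E - 4q_B = 0, i.e. q_B = (245 - 2q_E)/4.
The leader anticipates this reaction. Substituting into P = 298 - 2Q gives P = 351/2 - q_E, so π_E = (351/2 - q_E)q_E - 53q_E.
Maximising: ∂π_E/∂q_E = 245/2 - 2q_E = 0, giving q_E = 245/4.
Then q_B = (245 - 2·(245/4))/4 = 245/8.
Price P = 298 - 2·(735/8) = 457/4.
Ember's profit: (457/4 - 53)·(245/4) = 3751.5625.

3751.56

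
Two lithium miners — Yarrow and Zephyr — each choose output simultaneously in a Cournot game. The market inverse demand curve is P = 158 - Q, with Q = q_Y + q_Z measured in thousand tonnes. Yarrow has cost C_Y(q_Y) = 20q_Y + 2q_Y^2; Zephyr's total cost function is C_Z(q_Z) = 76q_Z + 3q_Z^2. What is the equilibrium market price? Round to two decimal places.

Yarrow's profit: π_Y = (158 - Q)q_Y - (20q_Y + 2q_Y²). Setting ∂π_Y/∂q_Y = 0: 138 - 6q_Y - (q_Z) = 0.
Zephyr's profit: π_Z = (158 - Q)q_Z - (76q_Z + 3q_Z²). Setting ∂π_Z/∂q_Z = 0: 82 - 8q_Z - (q_Y) = 0.
So q_Y = (138 - q_Z)/6 and q_Z = (82 - q_Y)/8.
Solving the pair: q_Y = 1022/47, q_Z = 354/47.
Total output Q = 1376/47, so price P = 158 - 1376/47 = 128.7234.

128.72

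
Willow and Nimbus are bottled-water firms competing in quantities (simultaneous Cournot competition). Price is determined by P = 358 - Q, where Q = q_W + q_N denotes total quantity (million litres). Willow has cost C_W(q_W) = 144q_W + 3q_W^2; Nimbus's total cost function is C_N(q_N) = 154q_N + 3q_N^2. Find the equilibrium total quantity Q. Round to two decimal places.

Willow's profit: π_W = (358 - Q)q_W - (144q_W + 3q_W²). Setting ∂π_W/∂q_W = 0: 214 - 8q_W - (q_N) = 0.
Nimbus's first-order condition: 204 - 8q_N - (q_W) = 0.
Best responses: q_W = (214 - q_N)/8, q_N = (204 - q_W)/8.
Solving the pair: q_W = 1508/63, q_N = 1418/63.
Total output Q = 1508/63 + 1418/63 = 418/9.

46.44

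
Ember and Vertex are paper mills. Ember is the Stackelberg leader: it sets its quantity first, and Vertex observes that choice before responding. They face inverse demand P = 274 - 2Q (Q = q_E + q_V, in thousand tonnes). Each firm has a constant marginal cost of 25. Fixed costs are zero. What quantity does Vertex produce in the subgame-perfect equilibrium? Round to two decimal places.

Solve by backward induction. Given q_E, the follower Vertex maximises π_V = (274 - 2q_E - 2q_V)q_V - 25q_V.
Setting the follower's marginal profit to zero, 249 - 2q_E - 4q_V = 0, i.e. q_V = (249 - 2q_E)/4.
Ember substitutes q_V(q_E) into its own profit: π_E = q_E(274 - 2q_E - (249 - 2q_E)/2) - 25q_E = (299/2 - q_E)q_E - 25q_E.
Leader FOC: 249/2 - 2q_E = 0, so q_E = 249/4.
Then q_V = (249 - 2·(249/4))/4 = 249/8.

31.13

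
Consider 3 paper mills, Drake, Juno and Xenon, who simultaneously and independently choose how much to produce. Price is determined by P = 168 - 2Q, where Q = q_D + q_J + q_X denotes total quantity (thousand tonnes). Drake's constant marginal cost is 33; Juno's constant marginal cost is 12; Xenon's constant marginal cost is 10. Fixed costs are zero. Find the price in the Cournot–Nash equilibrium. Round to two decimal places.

Drake's profit: π_D = (168 - 2Q)q_D - (33q_D). Setting ∂π_D/∂q_D = 0: 135 - 4q_D - 2(q_J + q_X) = 0.
Juno's first-order condition: 156 - 4q_J - 2(q_D + q_X) = 0.
Xenon's profit: π_X = (168 - 2Q)q_X - (10q_X). Setting ∂π_X/∂q_X = 0: 158 - 4q_X - 2(q_D + q_J) = 0.
Adding the 3 first-order conditions: 449 − 8Q = 0, so Q = 449/8.
Back-substituting: q_D = (135 − 449/4)/2 = 91/8, q_J = (156 − 449/4)/2 = 175/8, q_X = (158 − 449/4)/2 = 183/8.
Total output Q = 449/8, so price P = 168 - 2·(449/8) = 223/4.

55.75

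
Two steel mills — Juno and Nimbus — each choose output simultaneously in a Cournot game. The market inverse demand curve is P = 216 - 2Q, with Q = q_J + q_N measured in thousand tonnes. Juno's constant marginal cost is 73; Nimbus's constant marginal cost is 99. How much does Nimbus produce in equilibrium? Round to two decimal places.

Juno's profit: π_J = (216 - 2Q)q_J - (73q_J). Setting ∂π_J/∂q_J = 0: 143 - 4q_J - 2(q_N) = 0.
Nimbus's profit: π_N = (216 - 2Q)q_N - (99q_N). Setting ∂π_N/∂q_N = 0: 117 - 4q_N - 2(q_J) = 0.
Rearranging gives the reaction functions q_J = (143 - 2q_N)/4 and q_N = (117 - 2q_J)/4.
Solving the pair: q_J = 169/6, q_N = 91/6.

15.17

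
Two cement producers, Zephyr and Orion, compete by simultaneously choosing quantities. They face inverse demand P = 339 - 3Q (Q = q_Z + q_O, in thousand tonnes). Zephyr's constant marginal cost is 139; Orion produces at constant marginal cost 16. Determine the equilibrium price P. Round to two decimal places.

Zephyr's profit: π_Z = (339 - 3Q)q_Z - (139q_Z). Setting ∂π_Z/∂q_Z = 0: 200 - 6q_Z - 3(q_O) = 0.
Orion's profit: π_O = (339 - 3Q)q_O - (16q_O). Setting ∂π_O/∂q_O = 0: 323 - 6q_O - 3(q_Z) = 0.
So q_Z = (200 - 3q_O)/6 and q_O = (323 - 3q_Z)/6.
Substituting one into the other gives q_Z = 77/9 and q_O = 446/9.
Total output Q = 523/9, so price P = 339 - 3·(523/9) = 494/3.

164.67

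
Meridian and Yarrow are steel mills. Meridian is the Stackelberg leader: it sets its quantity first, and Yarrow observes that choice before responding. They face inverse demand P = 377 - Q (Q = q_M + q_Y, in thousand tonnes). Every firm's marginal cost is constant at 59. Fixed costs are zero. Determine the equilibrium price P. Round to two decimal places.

The follower Yarrow best-responds to any q_M: π_Y = (377 - Q)q_Y - 59q_Y.
∂π_Y/∂q_Y = 318 - q_M - 2q_Y = 0 gives the reaction function q_Y = (318 - q_M)/2.
The leader anticipates this reaction. Substituting into P = 377 - Q gives P = 218 - (1/2)q_M, so π_M = (218 - (1/2)q_M)q_M - 59q_M.
Leader FOC: 159 - q_M = 0, so q_M = 159.
Then q_Y = (318 - 159)/2 = 159/2.
Total output Q = 477/2, so price P = 377 - 477/2 = 277/2.

138.50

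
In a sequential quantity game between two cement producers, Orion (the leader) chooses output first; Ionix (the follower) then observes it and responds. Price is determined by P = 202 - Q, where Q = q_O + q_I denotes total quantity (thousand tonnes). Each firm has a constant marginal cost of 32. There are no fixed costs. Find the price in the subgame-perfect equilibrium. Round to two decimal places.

74.50

Solve by backward induction. Given q_O, the follower Ionix maximises π_I = (202 - q_O - q_I)q_I - 32q_I.
Setting the follower's marginal profit to zero, 170 - q_O - 2q_I = 0, i.e. q_I = (170 - q_O)/2.
Orion substitutes q_I(q_O) into its own profit: π_O = q_O(202 - q_O - (170 - q_O)/2) - 32q_O = (117 - (1/2)q_O)q_O - 32q_O.
The leader's first-order condition 85 - q_O = 0 yields q_O = 85.
Then q_I = (170 - 85)/2 = 85/2.
Total output Q = 255/2, so price P = 202 - 255/2 = 149/2.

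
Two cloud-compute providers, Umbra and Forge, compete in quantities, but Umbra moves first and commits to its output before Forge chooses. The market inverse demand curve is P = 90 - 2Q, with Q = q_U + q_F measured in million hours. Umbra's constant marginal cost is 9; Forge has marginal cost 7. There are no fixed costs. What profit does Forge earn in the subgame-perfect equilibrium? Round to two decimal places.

236.53

Solve by backward induction. Given q_U, the follower Forge maximises π_F = (90 - 2q_U - 2q_F)q_F - 7q_F.
Follower FOC: 83 - 2q_U - 4q_F = 0, so q_F(q_U) = (83 - 2q_U)/4.
The leader anticipates this reaction. Substituting into P = 90 - 2Q gives P = 97/2 - q_U, so π_U = (97/2 - q_U)q_U - 9q_U.
Leader FOC: 79/2 - 2q_U = 0, so q_U = 79/4.
Then q_F = (83 - 2·(79/4))/4 = 87/8.
Price P = 90 - 2·(245/8) = 115/4.
Forge's profit: (115/4 - 7)·(87/8) = 236.5313.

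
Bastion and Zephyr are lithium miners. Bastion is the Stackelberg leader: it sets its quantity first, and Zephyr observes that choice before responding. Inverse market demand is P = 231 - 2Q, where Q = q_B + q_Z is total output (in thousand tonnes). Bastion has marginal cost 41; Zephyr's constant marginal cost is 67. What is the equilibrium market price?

95

Solve by backward induction. Given q_B, the follower Zephyr maximises π_Z = (231 - 2q_B - 2q_Z)q_Z - 67q_Z.
Follower FOC: 164 - 2q_B - 4q_Z = 0, so q_Z(q_B) = (164 - 2q_B)/4.
Bastion substitutes q_Z(q_B) into its own profit: π_B = q_B(231 - 2q_B - (164 - 2q_B)/2) - 41q_B = (149 - q_B)q_B - 41q_B.
Leader FOC: 108 - 2q_B = 0, so q_B = 54.
Then q_Z = (164 - 2·54)/4 = 14.
Total output Q = 68, so price P = 231 - 2·68 = 95.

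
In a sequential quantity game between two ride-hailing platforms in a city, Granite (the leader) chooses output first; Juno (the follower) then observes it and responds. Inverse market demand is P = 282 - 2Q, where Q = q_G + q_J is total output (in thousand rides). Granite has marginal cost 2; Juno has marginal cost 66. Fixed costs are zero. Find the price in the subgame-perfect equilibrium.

Solve by backward induction. Given q_G, the follower Juno maximises π_J = (282 - 2q_G - 2q_J)q_J - 66q_J.
∂π_J/∂q_J = 216 - 2q_G - 4q_J = 0 gives the reaction function q_J = (216 - 2q_G)/4.
The leader anticipates this reaction. Substituting into P = 282 - 2Q gives P = 174 - q_G, so π_G = (174 - q_G)q_G - 2q_G.
Leader FOC: 172 - 2q_G = 0, so q_G = 86.
Then q_J = (216 - 2·86)/4 = 11.
Total output Q = 97, so price P = 282 - 2·97 = 88.

88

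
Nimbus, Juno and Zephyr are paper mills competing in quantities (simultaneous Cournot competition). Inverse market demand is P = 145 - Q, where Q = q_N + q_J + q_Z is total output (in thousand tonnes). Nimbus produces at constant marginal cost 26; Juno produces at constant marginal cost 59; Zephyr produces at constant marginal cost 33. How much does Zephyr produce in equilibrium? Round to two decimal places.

Nimbus's profit: π_N = (145 - Q)q_N - (26q_N). Setting ∂π_N/∂q_N = 0: 119 - 2q_N - (q_J + q_Z) = 0.
Juno's first-order condition: 86 - 2q_J - (q_N + q_Z) = 0.
Zephyr's profit: π_Z = (145 - Q)q_Z - (33q_Z). Setting ∂π_Z/∂q_Z = 0: 112 - 2q_Z - (q_N + q_J) = 0.
Adding the 3 conditions: 317 − 2Q − 2Q = 0, i.e. Q = 317/4.
Back-substituting: q_N = (119 − 317/4) = 159/4, q_J = (86 − 317/4) = 27/4, q_Z = (112 − 317/4) = 131/4.

32.75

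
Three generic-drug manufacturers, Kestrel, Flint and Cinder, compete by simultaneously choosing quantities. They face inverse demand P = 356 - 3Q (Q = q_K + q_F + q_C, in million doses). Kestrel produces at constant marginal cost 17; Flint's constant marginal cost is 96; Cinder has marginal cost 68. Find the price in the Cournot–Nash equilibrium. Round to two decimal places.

134.25

Kestrel's profit: π_K = (356 - 3Q)q_K - (17q_K). Setting ∂π_K/∂q_K = 0: 339 - 6q_K - 3(q_F + q_C) = 0.
Flint's profit: π_F = (356 - 3Q)q_F - (96q_F). Setting ∂π_F/∂q_F = 0: 260 - 6q_F - 3(q_K + q_C) = 0.
Cinder's profit: π_C = (356 - 3Q)q_C - (68q_C). Setting ∂π_C/∂q_C = 0: 288 - 6q_C - 3(q_K + q_F) = 0.
Adding the 3 first-order conditions: 887 − 12Q = 0, so Q = 887/12.
Back-substituting: q_K = (339 − 887/4)/3 = 469/12, q_F = (260 − 887/4)/3 = 51/4, q_C = (288 − 887/4)/3 = 265/12.
Total output Q = 887/12, so price P = 356 - 3·(887/12) = 537/4.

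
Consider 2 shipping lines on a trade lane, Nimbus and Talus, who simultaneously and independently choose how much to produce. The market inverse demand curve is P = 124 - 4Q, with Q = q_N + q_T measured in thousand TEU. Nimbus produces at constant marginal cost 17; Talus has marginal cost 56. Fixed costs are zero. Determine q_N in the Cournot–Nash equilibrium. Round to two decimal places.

Nimbus's profit: π_N = (124 - 4Q)q_N - (17q_N). Setting ∂π_N/∂q_N = 0: 107 - 8q_N - 4(q_T) = 0.
Talus's first-order condition: 68 - 8q_T - 4(q_N) = 0.
Best responses: q_N = (107 - 4q_T)/8, q_T = (68 - 4q_N)/8.
Substituting one into the other gives q_N = 73/6 and q_T = 29/12.

12.17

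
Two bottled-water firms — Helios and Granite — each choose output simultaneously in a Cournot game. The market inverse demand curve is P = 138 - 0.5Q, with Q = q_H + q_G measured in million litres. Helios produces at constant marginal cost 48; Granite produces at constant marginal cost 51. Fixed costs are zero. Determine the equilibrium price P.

79

Helios's profit: π_H = (138 - 0.5Q)q_H - (48q_H). Setting ∂π_H/∂q_H = 0: 90 - q_H - (1/2)(q_G) = 0.
Granite's profit: π_G = (138 - 0.5Q)q_G - (51q_G). Setting ∂π_G/∂q_G = 0: 87 - q_G - (1/2)(q_H) = 0.
Rearranging gives the reaction functions q_H = (90 - (1/2)q_G) and q_G = (87 - (1/2)q_H).
Solving the pair: q_H = 62, q_G = 56.
Total output Q = 118, so price P = 138 - (1/2)·118 = 79.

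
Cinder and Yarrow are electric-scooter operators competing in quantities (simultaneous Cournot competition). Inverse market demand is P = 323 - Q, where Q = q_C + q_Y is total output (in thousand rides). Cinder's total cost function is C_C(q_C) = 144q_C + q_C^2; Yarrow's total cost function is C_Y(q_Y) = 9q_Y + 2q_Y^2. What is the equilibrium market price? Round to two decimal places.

Cinder's profit: π_C = (323 - Q)q_C - (144q_C + q_C²). Setting ∂π_C/∂q_C = 0: 179 - 4q_C - (q_Y) = 0.
Yarrow's profit: π_Y = (323 - Q)q_Y - (9q_Y + 2q_Y²). Setting ∂π_Y/∂q_Y = 0: 314 - 6q_Y - (q_C) = 0.
So q_C = (179 - q_Y)/4 and q_Y = (314 - q_C)/6.
Solving the pair: q_C = 760/23, q_Y = 1077/23.
Total output Q = 1837/23, so price P = 323 - 1837/23 = 243.1304.

243.13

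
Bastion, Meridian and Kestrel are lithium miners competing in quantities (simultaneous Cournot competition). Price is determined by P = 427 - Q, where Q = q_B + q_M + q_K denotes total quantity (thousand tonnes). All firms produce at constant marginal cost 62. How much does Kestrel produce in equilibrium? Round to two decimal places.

91.25

Each firm earns π_i = (427 - Q)q_i - 62q_i.
Setting ∂π_i/∂q_i = 0 with rivals' quantities fixed: 365 - 2q_i - Σ_{j≠i} q_j = 0.
With identical firms every q_j equals q_i, so Σ_{j≠i} q_j = 2q_i and 365 = 4q_i, giving q_i = 365/4.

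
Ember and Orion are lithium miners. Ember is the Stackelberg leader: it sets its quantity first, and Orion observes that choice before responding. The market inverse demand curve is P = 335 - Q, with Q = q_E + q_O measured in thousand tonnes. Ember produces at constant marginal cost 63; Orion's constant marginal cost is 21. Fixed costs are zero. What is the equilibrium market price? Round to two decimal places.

120.50

Solve by backward induction. Given q_E, the follower Orion maximises π_O = (335 - q_E - q_O)q_O - 21q_O.
∂π_O/∂q_O = 314 - q_E - 2q_O = 0 gives the reaction function q_O = (314 - q_E)/2.
Ember substitutes q_O(q_E) into its own profit: π_E = q_E(335 - q_E - (314 - q_E)/2) - 63q_E = (178 - (1/2)q_E)q_E - 63q_E.
Leader FOC: 115 - q_E = 0, so q_E = 115.
Then q_O = (314 - 115)/2 = 199/2.
Total output Q = 429/2, so price P = 335 - 429/2 = 241/2.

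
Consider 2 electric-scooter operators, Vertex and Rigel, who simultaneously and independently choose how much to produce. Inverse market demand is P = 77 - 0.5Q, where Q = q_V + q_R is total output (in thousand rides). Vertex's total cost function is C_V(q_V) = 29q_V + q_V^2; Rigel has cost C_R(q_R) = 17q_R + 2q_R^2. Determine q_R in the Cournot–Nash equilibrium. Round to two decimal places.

Vertex's profit: π_V = (77 - 0.5Q)q_V - (29q_V + q_V²). Setting ∂π_V/∂q_V = 0: 48 - 3q_V - (1/2)(q_R) = 0.
Rigel's first-order condition: 60 - 5q_R - (1/2)(q_V) = 0.
So q_V = (48 - (1/2)q_R)/3 and q_R = (60 - (1/2)q_V)/5.
Solving the pair: q_V = 840/59, q_R = 624/59.

10.58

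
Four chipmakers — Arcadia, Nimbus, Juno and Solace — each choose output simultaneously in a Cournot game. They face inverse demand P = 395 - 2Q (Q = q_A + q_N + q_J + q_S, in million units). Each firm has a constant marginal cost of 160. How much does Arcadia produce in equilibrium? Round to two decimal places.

23.50

Each firm earns π_i = (395 - 2Q)q_i - 160q_i.
First-order condition (treating rivals' output as given): 235 - 4q_i - 2·Σ_{j≠i} q_j = 0.
By symmetry each firm produces the same amount; substituting Σ_{j≠i} q_j = 3q_i yields q_i = 235/10 = 47/2.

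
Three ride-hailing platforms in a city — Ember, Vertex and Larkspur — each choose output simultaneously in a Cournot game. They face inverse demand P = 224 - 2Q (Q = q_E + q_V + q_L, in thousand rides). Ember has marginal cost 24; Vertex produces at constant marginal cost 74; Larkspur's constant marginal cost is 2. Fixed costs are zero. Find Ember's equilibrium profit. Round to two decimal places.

1624.50

Ember's profit: π_E = (224 - 2Q)q_E - (24q_E). Setting ∂π_E/∂q_E = 0: 200 - 4q_E - 2(q_V + q_L) = 0.
Vertex's profit: π_V = (224 - 2Q)q_V - (74q_V). Setting ∂π_V/∂q_V = 0: 150 - 4q_V - 2(q_E + q_L) = 0.
Larkspur's first-order condition: 222 - 4q_L - 2(q_E + q_V) = 0.
Adding the 3 conditions: 572 − 4Q − 4Q = 0, i.e. Q = 143/2.
Back-substituting: q_E = (200 − 143)/2 = 57/2, q_V = (150 − 143)/2 = 7/2, q_L = (222 − 143)/2 = 79/2.
Price P = 224 - 2·(143/2) = 81.
Ember's profit: (81 - 24)·(57/2) = 1624.5000.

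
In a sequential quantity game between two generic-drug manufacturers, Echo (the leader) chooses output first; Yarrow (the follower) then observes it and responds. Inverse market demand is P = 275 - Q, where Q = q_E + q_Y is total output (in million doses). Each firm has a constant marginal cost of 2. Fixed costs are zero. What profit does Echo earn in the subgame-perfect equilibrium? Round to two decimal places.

Solve by backward induction. Given q_E, the follower Yarrow maximises π_Y = (275 - q_E - q_Y)q_Y - 2q_Y.
Setting the follower's marginal profit to zero, 273 - q_E - 2q_Y = 0, i.e. q_Y = (273 - q_E)/2.
Echo substitutes q_Y(q_E) into its own profit: π_E = q_E(275 - q_E - (273 - q_E)/2) - 2q_E = (277/2 - (1/2)q_E)q_E - 2q_E.
The leader's first-order condition 273/2 - q_E = 0 yields q_E = 273/2.
Then q_Y = (273 - 273/2)/2 = 273/4.
Price P = 275 - 819/4 = 281/4.
Echo's profit: (281/4 - 2)·(273/2) = 9316.1250.

9316.13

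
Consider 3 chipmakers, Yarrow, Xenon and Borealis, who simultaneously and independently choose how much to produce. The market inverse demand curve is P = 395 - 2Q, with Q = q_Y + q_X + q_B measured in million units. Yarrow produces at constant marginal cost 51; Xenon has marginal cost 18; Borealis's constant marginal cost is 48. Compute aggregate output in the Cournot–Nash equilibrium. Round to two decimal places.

133.50

Yarrow's profit: π_Y = (395 - 2Q)q_Y - (51q_Y). Setting ∂π_Y/∂q_Y = 0: 344 - 4q_Y - 2(q_X + q_B) = 0.
Xenon's first-order condition: 377 - 4q_X - 2(q_Y + q_B) = 0.
Borealis's profit: π_B = (395 - 2Q)q_B - (48q_B). Setting ∂π_B/∂q_B = 0: 347 - 4q_B - 2(q_Y + q_X) = 0.
Adding the 3 conditions: 1068 − 4Q − 4Q = 0, i.e. Q = 267/2.
Back-substituting: q_Y = (344 − 267)/2 = 77/2, q_X = (377 − 267)/2 = 55, q_B = (347 − 267)/2 = 40.
Total output Q = 77/2 + 55 + 40 = 267/2.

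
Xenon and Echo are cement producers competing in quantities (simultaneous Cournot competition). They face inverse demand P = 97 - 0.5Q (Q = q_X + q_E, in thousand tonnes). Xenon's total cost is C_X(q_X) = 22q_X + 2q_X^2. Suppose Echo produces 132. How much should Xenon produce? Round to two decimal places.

With the rival's output fixed at 132, Xenon's profit is π_X = (97 - (1/2)·132 - (1/2)q_X)q_X - (22q_X + 2q_X²) = (31 - (1/2)q_X)q_X - (22q_X + 2q_X²).
∂π_X/∂q_X = 9 - 5q_X = 0, so q_X = 9/5.

1.80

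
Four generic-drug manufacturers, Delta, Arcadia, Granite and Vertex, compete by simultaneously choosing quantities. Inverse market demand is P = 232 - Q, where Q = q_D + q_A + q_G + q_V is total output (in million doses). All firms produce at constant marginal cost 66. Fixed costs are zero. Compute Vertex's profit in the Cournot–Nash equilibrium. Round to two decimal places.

Each firm earns π_i = (232 - Q)q_i - 66q_i.
First-order condition (treating rivals' output as given): 166 - 2q_i - Σ_{j≠i} q_j = 0.
By symmetry each firm produces the same amount; substituting Σ_{j≠i} q_j = 3q_i yields q_i = 166/5.
Price P = 232 - 664/5 = 496/5.
Vertex's profit: (496/5 - 66)·(166/5) = 1102.2400.

1102.24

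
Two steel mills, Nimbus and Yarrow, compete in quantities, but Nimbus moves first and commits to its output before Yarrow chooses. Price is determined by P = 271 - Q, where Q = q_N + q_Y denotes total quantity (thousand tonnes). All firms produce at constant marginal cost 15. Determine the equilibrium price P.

79

The follower Yarrow best-responds to any q_N: π_Y = (271 - Q)q_Y - 15q_Y.
Follower FOC: 256 - q_N - 2q_Y = 0, so q_Y(q_N) = (256 - q_N)/2.
Nimbus substitutes q_Y(q_N) into its own profit: π_N = q_N(271 - q_N - (256 - q_N)/2) - 15q_N = (143 - (1/2)q_N)q_N - 15q_N.
The leader's first-order condition 128 - q_N = 0 yields q_N = 128.
Then q_Y = (256 - 128)/2 = 64.
Total output Q = 192, so price P = 271 - 192 = 79.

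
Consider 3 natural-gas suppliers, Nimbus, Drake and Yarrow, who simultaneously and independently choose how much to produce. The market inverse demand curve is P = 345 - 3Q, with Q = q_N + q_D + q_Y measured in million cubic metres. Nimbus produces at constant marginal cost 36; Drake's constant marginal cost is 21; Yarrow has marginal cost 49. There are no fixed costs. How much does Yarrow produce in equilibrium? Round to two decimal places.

Nimbus's profit: π_N = (345 - 3Q)q_N - (36q_N). Setting ∂π_N/∂q_N = 0: 309 - 6q_N - 3(q_D + q_Y) = 0.
Drake's profit: π_D = (345 - 3Q)q_D - (21q_D). Setting ∂π_D/∂q_D = 0: 324 - 6q_D - 3(q_N + q_Y) = 0.
Yarrow's first-order condition: 296 - 6q_Y - 3(q_N + q_D) = 0.
Adding the 3 conditions: 929 − 6Q − 6Q = 0, i.e. Q = 929/12.
Back-substituting: q_N = (309 − 929/4)/3 = 307/12, q_D = (324 − 929/4)/3 = 367/12, q_Y = (296 − 929/4)/3 = 85/4.

21.25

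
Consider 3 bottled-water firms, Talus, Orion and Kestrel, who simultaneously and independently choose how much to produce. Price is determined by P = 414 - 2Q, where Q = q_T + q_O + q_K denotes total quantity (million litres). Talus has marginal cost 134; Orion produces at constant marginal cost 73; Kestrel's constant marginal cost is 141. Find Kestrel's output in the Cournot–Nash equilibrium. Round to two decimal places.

24.75

Talus's profit: π_T = (414 - 2Q)q_T - (134q_T). Setting ∂π_T/∂q_T = 0: 280 - 4q_T - 2(q_O + q_K) = 0.
Orion's profit: π_O = (414 - 2Q)q_O - (73q_O). Setting ∂π_O/∂q_O = 0: 341 - 4q_O - 2(q_T + q_K) = 0.
Kestrel's profit: π_K = (414 - 2Q)q_K - (141q_K). Setting ∂π_K/∂q_K = 0: 273 - 4q_K - 2(q_T + q_O) = 0.
Summing all 3 equations gives 894 − 8Q = 0, hence Q = 447/4.
Back-substituting: q_T = (280 − 447/2)/2 = 113/4, q_O = (341 − 447/2)/2 = 235/4, q_K = (273 − 447/2)/2 = 99/4.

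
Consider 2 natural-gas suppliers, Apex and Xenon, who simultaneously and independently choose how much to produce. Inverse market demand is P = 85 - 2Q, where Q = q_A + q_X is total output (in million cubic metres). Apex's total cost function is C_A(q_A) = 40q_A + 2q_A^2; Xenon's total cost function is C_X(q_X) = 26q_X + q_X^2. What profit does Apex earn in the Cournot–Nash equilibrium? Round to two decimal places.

47.74

Apex's profit: π_A = (85 - 2Q)q_A - (40q_A + 2q_A²). Setting ∂π_A/∂q_A = 0: 45 - 8q_A - 2(q_X) = 0.
Xenon's first-order condition: 59 - 6q_X - 2(q_A) = 0.
So q_A = (45 - 2q_X)/8 and q_X = (59 - 2q_A)/6.
Solving the pair: q_A = 38/11, q_X = 191/22.
Price P = 85 - 2·(267/22) = 668/11.
Apex's profit: (668/11)·(38/11) - 40·(38/11) - 2(38/11)² = 47.7355.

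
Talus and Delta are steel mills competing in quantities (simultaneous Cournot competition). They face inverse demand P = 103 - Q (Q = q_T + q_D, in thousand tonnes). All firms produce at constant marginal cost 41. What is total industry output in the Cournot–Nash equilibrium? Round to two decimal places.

A representative firm's profit is π_i = q_i(103 - Q) - 41q_i.
Setting ∂π_i/∂q_i = 0 with rivals' quantities fixed: 62 - 2q_i - q_j = 0.
With identical firms every q_j equals q_i, so q_j = q_i and 62 = 3q_i, giving q_i = 62/3.
Total output Q = 62/3 + 62/3 = 124/3.

41.33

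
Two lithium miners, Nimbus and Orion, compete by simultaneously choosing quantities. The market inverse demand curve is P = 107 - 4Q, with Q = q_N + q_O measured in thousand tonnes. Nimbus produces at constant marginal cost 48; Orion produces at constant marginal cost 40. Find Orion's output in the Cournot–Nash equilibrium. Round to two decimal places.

Nimbus's profit: π_N = (107 - 4Q)q_N - (48q_N). Setting ∂π_N/∂q_N = 0: 59 - 8q_N - 4(q_O) = 0.
Orion's first-order condition: 67 - 8q_O - 4(q_N) = 0.
So q_N = (59 - 4q_O)/8 and q_O = (67 - 4q_N)/8.
Solving the pair: q_N = 17/4, q_O = 25/4.

6.25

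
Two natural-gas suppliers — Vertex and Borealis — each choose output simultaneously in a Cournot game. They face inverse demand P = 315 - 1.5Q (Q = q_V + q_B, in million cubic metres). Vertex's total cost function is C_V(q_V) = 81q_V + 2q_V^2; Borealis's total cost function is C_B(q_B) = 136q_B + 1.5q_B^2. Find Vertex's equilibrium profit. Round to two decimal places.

Vertex's profit: π_V = (315 - 1.5Q)q_V - (81q_V + 2q_V²). Setting ∂π_V/∂q_V = 0: 234 - 7q_V - (3/2)(q_B) = 0.
Borealis's profit: π_B = (315 - 1.5Q)q_B - (136q_B + (3/2)q_B²). Setting ∂π_B/∂q_B = 0: 179 - 6q_B - (3/2)(q_V) = 0.
So q_V = (234 - (3/2)q_B)/7 and q_B = (179 - (3/2)q_V)/6.
Substituting one into the other gives q_V = 1514/53 and q_B = 22.6918.
Price P = 315 - (3/2)·51.2579 = 238.1132.
Vertex's profit: 238.1132·(1514/53) - 81·(1514/53) - 2(1514/53)² = 2856.0648.

2856.06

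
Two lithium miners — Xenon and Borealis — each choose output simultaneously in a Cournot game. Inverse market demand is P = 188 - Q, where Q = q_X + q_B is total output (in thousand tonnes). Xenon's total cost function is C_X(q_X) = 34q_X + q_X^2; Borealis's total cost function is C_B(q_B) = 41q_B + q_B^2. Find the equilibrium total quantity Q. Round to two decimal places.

Xenon's profit: π_X = (188 - Q)q_X - (34q_X + q_X²). Setting ∂π_X/∂q_X = 0: 154 - 4q_X - (q_B) = 0.
Borealis's profit: π_B = (188 - Q)q_B - (41q_B + q_B²). Setting ∂π_B/∂q_B = 0: 147 - 4q_B - (q_X) = 0.
So q_X = (154 - q_B)/4 and q_B = (147 - q_X)/4.
Solving the pair: q_X = 469/15, q_B = 434/15.
Total output Q = 469/15 + 434/15 = 301/5.

60.20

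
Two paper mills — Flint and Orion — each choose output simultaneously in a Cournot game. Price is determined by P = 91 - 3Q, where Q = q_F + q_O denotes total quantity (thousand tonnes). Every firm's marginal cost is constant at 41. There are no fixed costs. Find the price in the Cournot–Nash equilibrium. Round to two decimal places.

Each firm earns π_i = (91 - 3Q)q_i - 41q_i.
First-order condition (treating rivals' output as given): 50 - 6q_i - 3q_j = 0.
By symmetry each firm produces the same amount; substituting q_j = q_i yields q_i = 50/9.
Total output Q = 100/9, so price P = 91 - 3·(100/9) = 173/3.

57.67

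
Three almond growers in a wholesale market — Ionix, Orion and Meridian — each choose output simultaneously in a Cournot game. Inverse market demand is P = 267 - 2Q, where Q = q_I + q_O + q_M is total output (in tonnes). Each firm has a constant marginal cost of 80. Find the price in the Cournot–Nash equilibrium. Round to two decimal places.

Each firm earns π_i = (267 - 2Q)q_i - 80q_i.
Setting ∂π_i/∂q_i = 0 with rivals' quantities fixed: 187 - 4q_i - 2·Σ_{j≠i} q_j = 0.
With identical firms every q_j equals q_i, so Σ_{j≠i} q_j = 2q_i and 187 = 8q_i, giving q_i = 187/8.
Total output Q = 561/8, so price P = 267 - 2·(561/8) = 507/4.

126.75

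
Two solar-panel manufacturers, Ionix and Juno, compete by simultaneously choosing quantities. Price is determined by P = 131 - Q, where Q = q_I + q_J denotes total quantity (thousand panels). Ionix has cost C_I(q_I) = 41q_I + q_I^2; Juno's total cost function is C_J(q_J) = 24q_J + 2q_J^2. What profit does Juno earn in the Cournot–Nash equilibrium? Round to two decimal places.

Ionix's profit: π_I = (131 - Q)q_I - (41q_I + q_I²). Setting ∂π_I/∂q_I = 0: 90 - 4q_I - (q_J) = 0.
Juno's profit: π_J = (131 - Q)q_J - (24q_J + 2q_J²). Setting ∂π_J/∂q_J = 0: 107 - 6q_J - (q_I) = 0.
Rearranging gives the reaction functions q_I = (90 - q_J)/4 and q_J = (107 - q_I)/6.
Substituting one into the other gives q_I = 433/23 and q_J = 338/23.
Price P = 131 - 771/23 = 97.4783.
Juno's profit: 97.4783·(338/23) - 24·(338/23) - 2(338/23)² = 647.8866.

647.89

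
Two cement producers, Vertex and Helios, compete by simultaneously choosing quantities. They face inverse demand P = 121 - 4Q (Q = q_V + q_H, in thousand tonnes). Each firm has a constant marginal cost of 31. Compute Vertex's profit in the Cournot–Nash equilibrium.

Each firm earns π_i = (121 - 4Q)q_i - 31q_i.
First-order condition (treating rivals' output as given): 90 - 8q_i - 4q_j = 0.
With identical firms every q_j equals q_i, so q_j = q_i and 90 = 12q_i, giving q_i = 15/2.
Price P = 121 - 4·15 = 61.
Vertex's profit: (61 - 31)·(15/2) = 225.

225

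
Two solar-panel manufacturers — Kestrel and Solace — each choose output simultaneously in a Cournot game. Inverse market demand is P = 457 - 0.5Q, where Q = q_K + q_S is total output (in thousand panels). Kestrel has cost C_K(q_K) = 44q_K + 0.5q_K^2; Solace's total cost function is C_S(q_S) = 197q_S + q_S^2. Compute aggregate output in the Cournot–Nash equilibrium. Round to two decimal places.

247.39

Kestrel's profit: π_K = (457 - 0.5Q)q_K - (44q_K + (1/2)q_K²). Setting ∂π_K/∂q_K = 0: 413 - 2q_K - (1/2)(q_S) = 0.
Solace's first-order condition: 260 - 3q_S - (1/2)(q_K) = 0.
Rearranging gives the reaction functions q_K = (413 - (1/2)q_S)/2 and q_S = (260 - (1/2)q_K)/3.
Substituting one into the other gives q_K = 192.8696 and q_S = 1254/23.
Total output Q = 192.8696 + 1254/23 = 247.3913.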